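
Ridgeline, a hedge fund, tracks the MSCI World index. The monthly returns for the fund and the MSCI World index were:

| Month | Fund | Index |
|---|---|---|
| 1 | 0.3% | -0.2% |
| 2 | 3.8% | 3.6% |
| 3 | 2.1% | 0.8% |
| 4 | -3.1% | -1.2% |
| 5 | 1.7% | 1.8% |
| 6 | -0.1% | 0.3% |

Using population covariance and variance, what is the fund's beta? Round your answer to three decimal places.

1.283

r̄p = 0.7833%,  r̄m = 0.8500%
Cov = Σ(rp − r̄p)(rm − r̄m) / 6 = 3.0092
Var(rm) = Σ(rm − r̄m)² / 6 = 2.3458
β = Cov / Var = 3.0092 / 2.3458 = 1.2828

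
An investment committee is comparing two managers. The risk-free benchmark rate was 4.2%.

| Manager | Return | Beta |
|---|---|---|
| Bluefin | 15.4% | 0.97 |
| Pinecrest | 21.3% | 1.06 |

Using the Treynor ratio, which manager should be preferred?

Pinecrest

Bluefin: Treynor = (15.4% − 4.2%) / 0.97 = 11.546
Pinecrest: Treynor = (21.3% − 4.2%) / 1.06 = 16.132
Highest: Pinecrest (16.132).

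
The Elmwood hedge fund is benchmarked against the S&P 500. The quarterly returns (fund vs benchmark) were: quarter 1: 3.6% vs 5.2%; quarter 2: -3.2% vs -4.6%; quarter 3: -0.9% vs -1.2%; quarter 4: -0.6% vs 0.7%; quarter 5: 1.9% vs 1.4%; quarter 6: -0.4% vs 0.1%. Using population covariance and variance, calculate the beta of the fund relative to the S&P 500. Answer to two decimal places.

r̄p = 0.0667%,  r̄m = 0.2667%
Cov = Σ(rp − r̄p)(rm − r̄m) / 6 = 6.1022
Var(rm) = Σ(rm − r̄m)² / 6 = 8.6122
β = Cov / Var = 6.1022 / 8.6122 = 0.7086

0.71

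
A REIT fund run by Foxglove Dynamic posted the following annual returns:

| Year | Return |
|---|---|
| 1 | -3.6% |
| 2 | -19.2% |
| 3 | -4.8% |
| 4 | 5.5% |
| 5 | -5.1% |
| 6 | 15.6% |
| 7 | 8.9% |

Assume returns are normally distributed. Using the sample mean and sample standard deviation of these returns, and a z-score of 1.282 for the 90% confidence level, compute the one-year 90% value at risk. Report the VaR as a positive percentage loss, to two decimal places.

r̄ = (-3.6 − 19.2 − 4.8 + 5.5 − 5.1 + 15.6 + 8.9) / 7 = -0.3857%
Sample std dev = √[782.4286 / 6] = 11.4195%
VaR = −(r̄ − z·σ) = −(-0.3857 − 1.282 × 11.4195) = −(-15.0255) = 15.0255%

15.03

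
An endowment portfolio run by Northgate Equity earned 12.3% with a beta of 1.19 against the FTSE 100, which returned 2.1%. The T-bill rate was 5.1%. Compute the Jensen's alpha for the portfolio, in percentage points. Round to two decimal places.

CAPM expected return = Rf + β(Rm − Rf) = 5.1% + 1.19 × (2.1% − 5.1%) = 5.1 + 1.19 × -3.00 = 1.5300%
Jensen's α = Rp − E[R] = 12.3% − 1.5300% = 10.7700

10.77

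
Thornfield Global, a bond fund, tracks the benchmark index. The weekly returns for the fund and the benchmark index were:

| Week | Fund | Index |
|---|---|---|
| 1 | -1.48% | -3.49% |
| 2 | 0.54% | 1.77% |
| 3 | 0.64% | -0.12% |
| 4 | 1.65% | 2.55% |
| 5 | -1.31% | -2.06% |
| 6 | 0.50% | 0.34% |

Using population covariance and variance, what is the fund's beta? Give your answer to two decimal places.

0.51

r̄p = 0.0900%,  r̄m = -0.1683%
Cov = Σ(rp − r̄p)(rm − r̄m) / 6 = 2.2019
Var(rm) = Σ(rm − r̄m)² / 6 = 4.3365
β = Cov / Var = 2.2019 / 4.3365 = 0.5078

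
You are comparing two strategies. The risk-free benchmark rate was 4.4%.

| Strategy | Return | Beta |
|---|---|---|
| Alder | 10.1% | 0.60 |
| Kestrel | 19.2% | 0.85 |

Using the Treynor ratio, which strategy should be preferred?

Alder: Treynor = (10.1% − 4.4%) / 0.60 = 9.500
Kestrel: Treynor = (19.2% − 4.4%) / 0.85 = 17.412
Highest: Kestrel (17.412).

Kestrel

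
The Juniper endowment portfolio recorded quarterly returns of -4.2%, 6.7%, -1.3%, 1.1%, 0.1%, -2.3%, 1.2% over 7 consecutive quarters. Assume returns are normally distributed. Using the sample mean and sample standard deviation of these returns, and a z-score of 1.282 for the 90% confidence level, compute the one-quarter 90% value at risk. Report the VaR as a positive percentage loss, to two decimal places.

4.25

r̄ = (-4.2 + 6.7 − 1.3 + 1.1 + 0.1 − 2.3 + 1.2) / 7 = 1.30 / 7 = 0.1857%
Σ(r − r̄)² = (-4.2 − 0.1857)² + (6.7 − 0.1857)² + (-1.3 − 0.1857)² + … = 71.9286
sample σ = √(71.9286 / 6) = √11.9881 = 3.4624%
VaR = −(r̄ − z·σ) = −(0.1857 − 1.282 × 3.4624) = −(-4.2531) = 4.2531%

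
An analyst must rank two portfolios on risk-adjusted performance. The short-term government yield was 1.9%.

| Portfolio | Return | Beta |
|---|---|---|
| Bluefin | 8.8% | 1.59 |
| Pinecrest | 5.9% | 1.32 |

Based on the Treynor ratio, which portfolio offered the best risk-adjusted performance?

Bluefin: Treynor = (8.8% − 1.9%) / 1.59 = 4.340
Pinecrest: Treynor = (5.9% − 1.9%) / 1.32 = 3.030
Highest: Bluefin (4.340).

Bluefin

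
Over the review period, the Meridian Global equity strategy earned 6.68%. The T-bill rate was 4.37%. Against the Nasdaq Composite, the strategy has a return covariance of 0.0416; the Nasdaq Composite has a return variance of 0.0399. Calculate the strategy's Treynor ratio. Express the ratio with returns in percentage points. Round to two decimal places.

β = Cov / Var = 0.0416 / 0.0399 = 1.0426
Treynor = (Rp − Rf) / β = (6.68% − 4.37%) / 1.0426 = 2.31 / 1.0426 = 2.2156

2.22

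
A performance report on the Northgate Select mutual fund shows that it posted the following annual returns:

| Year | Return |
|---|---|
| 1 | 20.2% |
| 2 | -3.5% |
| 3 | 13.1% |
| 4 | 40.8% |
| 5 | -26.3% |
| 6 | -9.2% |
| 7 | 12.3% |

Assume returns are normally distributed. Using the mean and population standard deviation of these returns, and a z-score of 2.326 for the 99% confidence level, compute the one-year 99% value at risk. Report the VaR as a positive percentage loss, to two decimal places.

40.27

Mean return r̄ = 47.40 / 7 = 6.7714%
Population σ = √[Σ(r − r̄)² / 7] = √[2863.1943 / 7] = √409.0278 = 20.2244%
VaR = −(r̄ − z·σ) = −(6.7714 − 2.326 × 20.2244) = −(-40.2706) = 40.2706%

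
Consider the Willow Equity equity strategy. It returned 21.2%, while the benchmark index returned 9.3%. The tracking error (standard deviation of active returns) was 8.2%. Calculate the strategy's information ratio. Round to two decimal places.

1.45

IR = (Rp − Rb) / TE = (21.2% − 9.3%) / 8.2% = 11.90% / 8.2% = 1.4512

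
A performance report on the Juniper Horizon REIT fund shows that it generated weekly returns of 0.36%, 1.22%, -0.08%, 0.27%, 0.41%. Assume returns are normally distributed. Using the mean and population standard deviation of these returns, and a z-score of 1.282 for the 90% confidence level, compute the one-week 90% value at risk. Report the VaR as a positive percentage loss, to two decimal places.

0.11

r̄ = (0.36 + 1.22 − 0.08 + 0.27 + 0.41) / 5 = 2.180 / 5 = 0.4360%
Σ(r − r̄)² = (0.36 − 0.4360)² + (1.22 − 0.4360)² + (-0.08 − 0.4360)² + … = 0.9149
σ = √[0.9149 / 5] = 0.4278%
VaR = −(r̄ − z·σ) = −(0.4360 − 1.282 × 0.4278) = −(-0.1124) = 0.1124%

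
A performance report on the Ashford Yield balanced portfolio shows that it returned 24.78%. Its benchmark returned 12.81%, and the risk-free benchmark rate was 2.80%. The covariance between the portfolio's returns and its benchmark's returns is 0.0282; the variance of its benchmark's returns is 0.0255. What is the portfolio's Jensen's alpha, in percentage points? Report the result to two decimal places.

β = Cov / Var = 0.0282 / 0.0255 = 1.1059
E[R] = Rf + β(Rm − Rf) = 2.80% + 1.1059 × (12.81% − 2.80%) = 13.8701%
α = Rp − E[R] = 24.78% − 13.8701% = 10.9099

10.91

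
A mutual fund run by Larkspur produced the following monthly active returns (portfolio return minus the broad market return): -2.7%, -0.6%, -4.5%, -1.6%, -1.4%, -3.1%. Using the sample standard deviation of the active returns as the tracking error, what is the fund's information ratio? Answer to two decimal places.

r̄ = (-2.7 − 0.6 − 4.5 − 1.6 − 1.4 − 3.1) / 6 = -13.90 / 6 = -2.3167%
Sample σ = √[Σ(r − r̄)² / 5] = √[9.8283 / 5] = √1.9657 = 1.4020%
IR = r̄ / tracking error = -2.3167 / 1.4020 = -1.6524

-1.65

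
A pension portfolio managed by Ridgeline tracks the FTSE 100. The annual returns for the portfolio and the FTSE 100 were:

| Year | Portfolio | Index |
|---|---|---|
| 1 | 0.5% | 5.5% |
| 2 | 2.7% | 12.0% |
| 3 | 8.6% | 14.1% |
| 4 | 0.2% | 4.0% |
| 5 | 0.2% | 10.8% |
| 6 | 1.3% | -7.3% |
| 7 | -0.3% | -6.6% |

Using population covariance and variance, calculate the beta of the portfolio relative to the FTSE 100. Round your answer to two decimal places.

0.20

r̄p = 1.8857%,  r̄m = 4.6429%
Cov = Σ(rp − r̄p)(rm − r̄m) / 7 = 12.9392
Var(rm) = Σ(rm − r̄m)² / 7 = 64.5224
β = Cov / Var = 12.9392 / 64.5224 = 0.2005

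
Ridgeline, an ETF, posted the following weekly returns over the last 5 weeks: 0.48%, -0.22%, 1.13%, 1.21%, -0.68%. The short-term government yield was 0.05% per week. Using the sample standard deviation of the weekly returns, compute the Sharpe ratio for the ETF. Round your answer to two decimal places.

0.40

r̄ = (0.48 − 0.22 + 1.13 + 1.21 − 0.68) / 5 = 0.3840%
Σ(r − r̄)² = (0.48 − 0.3840)² + (-0.22 − 0.3840)² + … = 2.7449
sample σ = √(2.7449 / 4) = √0.6862 = 0.8284%
Sharpe = (r̄ − rf) / σ = (0.3840 − 0.05) / 0.8284 = 0.3340 / 0.8284 = 0.4032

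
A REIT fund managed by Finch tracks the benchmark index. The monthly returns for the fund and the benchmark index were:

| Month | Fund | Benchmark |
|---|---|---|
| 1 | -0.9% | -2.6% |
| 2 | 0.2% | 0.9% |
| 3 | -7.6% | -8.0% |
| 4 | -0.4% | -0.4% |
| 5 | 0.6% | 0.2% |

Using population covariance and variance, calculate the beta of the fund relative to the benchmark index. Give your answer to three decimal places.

r̄p = -1.6200%,  r̄m = -1.9800%
Cov = Σ(rp − r̄p)(rm − r̄m) / 5 = 9.5124
Var(rm) = Σ(rm − r̄m)² / 5 = 10.4336
β = Cov / Var = 9.5124 / 10.4336 = 0.9117

0.912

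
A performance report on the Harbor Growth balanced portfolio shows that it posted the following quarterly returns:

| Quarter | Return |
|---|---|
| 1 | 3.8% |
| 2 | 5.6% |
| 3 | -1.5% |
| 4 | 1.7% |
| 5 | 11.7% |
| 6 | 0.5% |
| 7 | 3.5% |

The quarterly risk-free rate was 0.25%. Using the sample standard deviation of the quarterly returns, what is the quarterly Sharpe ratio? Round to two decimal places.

Mean return r̄ = 25.30 / 7 = 3.6143%
Σ(r − r̄)² = 108.8886; sample σ = √(108.8886/6) = 4.2601%
Sharpe = (r̄ − rf) / σ = (3.6143 − 0.25) / 4.2601 = 3.3643 / 4.2601 = 0.7897

0.79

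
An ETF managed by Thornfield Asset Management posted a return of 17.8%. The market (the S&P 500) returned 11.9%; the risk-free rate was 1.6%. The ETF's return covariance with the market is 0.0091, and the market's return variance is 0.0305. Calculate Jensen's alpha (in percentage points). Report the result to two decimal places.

13.13

β = Cov / Var = 0.0091 / 0.0305 = 0.2984
E[R] = Rf + β(Rm − Rf) = 1.6% + 0.2984 × (11.9% − 1.6%) = 4.6735%
α = Rp − E[R] = 17.8% − 4.6735% = 13.1265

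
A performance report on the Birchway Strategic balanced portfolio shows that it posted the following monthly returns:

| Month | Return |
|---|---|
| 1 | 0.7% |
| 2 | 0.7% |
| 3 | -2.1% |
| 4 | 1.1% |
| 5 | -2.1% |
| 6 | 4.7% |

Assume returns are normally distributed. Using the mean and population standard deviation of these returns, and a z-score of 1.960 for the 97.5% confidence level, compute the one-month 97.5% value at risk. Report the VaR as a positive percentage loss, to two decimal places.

4.00

r̄ = (0.7 + 0.7 − 2.1 + 1.1 − 2.1 + 4.7) / 6 = 0.5000%
Σ(r − r̄)² = 31.6000; population σ = √(31.6000/6) = 2.2949%
VaR = −(r̄ − z·σ) = −(0.5000 − 1.960 × 2.2949) = −(-3.9980) = 3.9980%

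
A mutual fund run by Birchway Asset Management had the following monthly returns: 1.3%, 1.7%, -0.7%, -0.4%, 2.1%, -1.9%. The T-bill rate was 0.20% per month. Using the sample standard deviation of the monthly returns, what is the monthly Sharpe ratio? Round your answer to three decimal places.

0.095

μ = (1.3 + 1.7 − 0.7 − 0.4 + 2.1 − 1.9) / 6 = 0.3500%
Σ(r − μ)² = (1.3 − 0.3500)² + (1.7 − 0.3500)² + … = 12.5150
σ = √[12.5150 / 5] = 1.5821%
Sharpe = (μ − rf) / σ = (0.3500 − 0.2) / 1.5821 = 0.1500 / 1.5821 = 0.0948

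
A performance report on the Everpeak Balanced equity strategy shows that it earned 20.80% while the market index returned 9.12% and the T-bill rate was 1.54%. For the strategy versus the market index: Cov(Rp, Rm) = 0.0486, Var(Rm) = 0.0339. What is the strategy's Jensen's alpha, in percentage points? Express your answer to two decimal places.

β = Cov / Var = 0.0486 / 0.0339 = 1.4336
E[R] = Rf + β(Rm − Rf) = 1.54% + 1.4336 × (9.12% − 1.54%) = 12.4067%
α = Rp − E[R] = 20.80% − 12.4067% = 8.3933

8.39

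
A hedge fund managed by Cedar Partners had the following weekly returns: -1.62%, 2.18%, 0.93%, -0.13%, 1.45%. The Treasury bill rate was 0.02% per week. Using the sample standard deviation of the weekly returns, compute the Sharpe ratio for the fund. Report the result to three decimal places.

0.366

r̄ = (-1.62 + 2.18 + 0.93 − 0.13 + 1.45) / 5 = 2.810 / 5 = 0.5620%
Sample std dev = √[8.7819 / 4] = 1.4817%
Sharpe = (r̄ − rf) / σ = (0.5620 − 0.02) / 1.4817 = 0.5420 / 1.4817 = 0.3658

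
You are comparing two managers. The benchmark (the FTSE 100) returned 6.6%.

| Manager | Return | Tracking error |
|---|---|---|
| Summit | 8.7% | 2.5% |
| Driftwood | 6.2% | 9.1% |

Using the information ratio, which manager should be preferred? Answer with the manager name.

Summit: IR = (8.7% − 6.6%) / 2.5% = 0.840
Driftwood: IR = (6.2% − 6.6%) / 9.1% = -0.044
Highest: Summit (0.840).

Summit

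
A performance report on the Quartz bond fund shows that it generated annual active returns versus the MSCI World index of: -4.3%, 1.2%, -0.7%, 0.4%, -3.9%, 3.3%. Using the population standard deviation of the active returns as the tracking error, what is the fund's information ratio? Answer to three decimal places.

r̄ = (-4.3 + 1.2 − 0.7 + 0.4 − 3.9 + 3.3) / 6 = -4.00 / 6 = -0.6667%
Population σ = √[Σ(r − r̄)² / 6] = √[44.0133 / 6] = √7.3356 = 2.7084%
IR = r̄ / tracking error = -0.6667 / 2.7084 = -0.2462

-0.246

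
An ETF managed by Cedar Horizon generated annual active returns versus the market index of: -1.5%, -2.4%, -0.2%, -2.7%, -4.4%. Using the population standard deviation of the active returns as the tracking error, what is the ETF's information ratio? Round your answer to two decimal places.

-1.62

r̄ = (-1.5 − 2.4 − 0.2 − 2.7 − 4.4) / 5 = -2.2400%
Population σ = √[Σ(r − r̄)² / 5] = √[9.6120 / 5] = √1.9224 = 1.3865%
IR = r̄ / tracking error = -2.2400 / 1.3865 = -1.6156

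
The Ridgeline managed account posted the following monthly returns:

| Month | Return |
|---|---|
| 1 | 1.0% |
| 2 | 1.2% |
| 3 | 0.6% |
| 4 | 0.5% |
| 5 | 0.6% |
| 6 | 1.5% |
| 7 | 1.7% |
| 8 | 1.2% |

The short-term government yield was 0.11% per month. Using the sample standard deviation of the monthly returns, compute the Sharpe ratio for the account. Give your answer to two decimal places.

2.09

r̄ = (1 + 1.2 + 0.6 + 0.5 + 0.6 + 1.5 + 1.7 + 1.2) / 8 = 8.30 / 8 = 1.0375%
Sample σ = √[Σ(r − r̄)² / 7] = √[1.3788 / 7] = √0.1970 = 0.4438%
Sharpe = (r̄ − rf) / σ = (1.0375 − 0.11) / 0.4438 = 0.9275 / 0.4438 = 2.0899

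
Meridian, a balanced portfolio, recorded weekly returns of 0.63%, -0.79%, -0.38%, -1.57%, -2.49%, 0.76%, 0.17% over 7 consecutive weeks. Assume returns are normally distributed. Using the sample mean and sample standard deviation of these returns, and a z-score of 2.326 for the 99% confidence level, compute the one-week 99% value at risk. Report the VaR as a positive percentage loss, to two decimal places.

3.29

Mean return r̄ = -3.670 / 7 = -0.5243%
Sample σ = √[Σ(r − r̄)² / 6] = √[8.5128 / 6] = √1.4188 = 1.1911%
VaR = −(r̄ − z·σ) = −(-0.5243 − 2.326 × 1.1911) = −(-3.2948) = 3.2948%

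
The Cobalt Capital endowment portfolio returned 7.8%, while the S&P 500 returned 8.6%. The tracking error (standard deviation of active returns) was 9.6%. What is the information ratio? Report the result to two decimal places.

IR = (Rp − Rb) / TE = (7.8% − 8.6%) / 9.6% = -0.80% / 9.6% = -0.0833

-0.08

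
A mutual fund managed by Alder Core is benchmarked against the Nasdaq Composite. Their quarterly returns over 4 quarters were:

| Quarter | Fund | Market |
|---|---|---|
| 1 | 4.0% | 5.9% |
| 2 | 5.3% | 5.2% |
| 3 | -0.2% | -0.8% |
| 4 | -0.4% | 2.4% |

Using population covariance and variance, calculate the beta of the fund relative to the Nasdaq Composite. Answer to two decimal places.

0.81

r̄p = 2.1750%,  r̄m = 3.1750%
Cov = Σ(rp − r̄p)(rm − r̄m) / 4 = 5.6844
Var(rm) = Σ(rm − r̄m)² / 4 = 6.9819
β = Cov / Var = 5.6844 / 6.9819 = 0.8142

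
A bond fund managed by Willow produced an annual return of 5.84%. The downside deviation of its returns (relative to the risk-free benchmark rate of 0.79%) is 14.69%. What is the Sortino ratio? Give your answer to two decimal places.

Sortino = (Rp − Rf) / σd = (5.84% − 0.79%) / 14.69% = 5.05% / 14.69% = 0.3438

0.34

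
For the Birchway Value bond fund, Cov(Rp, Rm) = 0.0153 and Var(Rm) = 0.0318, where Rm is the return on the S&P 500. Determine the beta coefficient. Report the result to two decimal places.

β = Cov(Rp, Rm) / Var(Rm) = 0.0153 / 0.0318 = 0.4811

0.48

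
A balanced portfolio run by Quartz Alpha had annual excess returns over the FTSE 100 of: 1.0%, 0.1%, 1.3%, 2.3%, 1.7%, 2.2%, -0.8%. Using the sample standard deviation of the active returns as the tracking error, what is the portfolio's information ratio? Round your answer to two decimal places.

0.99

r̄ = (1 + 0.1 + 1.3 + 2.3 + 1.7 + 2.2 − 0.8) / 7 = 7.80 / 7 = 1.1143%
Σ(r − r̄)² = (1 − 1.1143)² + (0.1 − 1.1143)² + … = 7.6686
σ = √[7.6686 / 6] = 1.1305%
IR = r̄ / tracking error = 1.1143 / 1.1305 = 0.9857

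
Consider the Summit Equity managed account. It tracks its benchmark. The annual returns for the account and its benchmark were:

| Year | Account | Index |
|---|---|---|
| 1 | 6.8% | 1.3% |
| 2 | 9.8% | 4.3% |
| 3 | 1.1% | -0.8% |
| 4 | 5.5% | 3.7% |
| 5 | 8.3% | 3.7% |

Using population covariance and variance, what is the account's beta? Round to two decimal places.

r̄p = 6.3000%,  r̄m = 2.4400%
Cov = Σ(rp − r̄p)(rm − r̄m) / 5 = 4.8600
Var(rm) = Σ(rm − r̄m)² / 5 = 3.6864
β = Cov / Var = 4.8600 / 3.6864 = 1.3184

1.32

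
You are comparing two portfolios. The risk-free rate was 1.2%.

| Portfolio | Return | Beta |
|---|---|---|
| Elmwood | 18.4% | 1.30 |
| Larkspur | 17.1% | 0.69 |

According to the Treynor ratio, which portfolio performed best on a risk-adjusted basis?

Elmwood: Treynor = (18.4% − 1.2%) / 1.30 = 13.231
Larkspur: Treynor = (17.1% − 1.2%) / 0.69 = 23.043
Highest: Larkspur (23.043).

Larkspur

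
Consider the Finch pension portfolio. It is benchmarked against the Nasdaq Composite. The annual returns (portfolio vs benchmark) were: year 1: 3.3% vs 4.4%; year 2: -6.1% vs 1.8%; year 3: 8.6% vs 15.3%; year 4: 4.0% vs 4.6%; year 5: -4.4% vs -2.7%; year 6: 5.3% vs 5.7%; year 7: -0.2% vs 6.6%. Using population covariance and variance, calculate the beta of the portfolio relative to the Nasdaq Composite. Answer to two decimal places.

r̄p = 1.5000%,  r̄m = 5.1000%
Cov = Σ(rp − r̄p)(rm − r̄m) / 7 = 20.1057
Var(rm) = Σ(rm − r̄m)² / 7 = 25.5886
β = Cov / Var = 20.1057 / 25.5886 = 0.7857

0.79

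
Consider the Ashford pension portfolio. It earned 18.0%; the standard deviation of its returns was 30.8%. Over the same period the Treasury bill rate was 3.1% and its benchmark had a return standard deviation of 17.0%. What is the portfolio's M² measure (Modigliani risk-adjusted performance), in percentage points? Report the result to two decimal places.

Sharpe = (Rp − Rf) / σp = (18.0% − 3.1%) / 30.8% = 0.4838
M² = Rf + Sharpe × σm = 3.1% + 0.4838 × 17.0% = 11.3246%

11.32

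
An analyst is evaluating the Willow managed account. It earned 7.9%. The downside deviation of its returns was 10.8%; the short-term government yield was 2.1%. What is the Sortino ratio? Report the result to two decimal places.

0.54

Sortino = (Rp − Rf) / σd = (7.9% − 2.1%) / 10.8% = 5.80% / 10.8% = 0.5370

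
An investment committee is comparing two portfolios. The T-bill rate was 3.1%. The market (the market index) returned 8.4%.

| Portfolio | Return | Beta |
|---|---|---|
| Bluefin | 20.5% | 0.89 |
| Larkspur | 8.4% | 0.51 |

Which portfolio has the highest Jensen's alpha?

Bluefin

Bluefin: α = 20.5% − [3.1% + 0.89 × (8.4% − 3.1%)] = 12.683
Larkspur: α = 8.4% − [3.1% + 0.51 × (8.4% − 3.1%)] = 2.597
Highest: Bluefin (12.683).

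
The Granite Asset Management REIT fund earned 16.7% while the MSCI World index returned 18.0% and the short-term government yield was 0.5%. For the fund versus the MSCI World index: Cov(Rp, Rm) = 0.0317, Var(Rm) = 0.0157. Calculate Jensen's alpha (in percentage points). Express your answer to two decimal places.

β = Cov / Var = 0.0317 / 0.0157 = 2.0191
E[R] = Rf + β(Rm − Rf) = 0.5% + 2.0191 × (18.0% − 0.5%) = 35.8343%
α = Rp − E[R] = 16.7% − 35.8343% = -19.1343

-19.13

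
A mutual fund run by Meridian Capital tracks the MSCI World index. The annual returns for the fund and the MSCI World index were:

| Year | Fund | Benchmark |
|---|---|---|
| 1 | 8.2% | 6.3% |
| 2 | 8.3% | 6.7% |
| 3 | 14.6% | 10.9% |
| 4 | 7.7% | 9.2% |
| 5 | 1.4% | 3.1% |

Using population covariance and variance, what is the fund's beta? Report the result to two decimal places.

r̄p = 8.0400%,  r̄m = 7.2400%
Cov = Σ(rp − r̄p)(rm − r̄m) / 5 = 10.1084
Var(rm) = Σ(rm − r̄m)² / 5 = 7.1104
β = Cov / Var = 10.1084 / 7.1104 = 1.4216

1.42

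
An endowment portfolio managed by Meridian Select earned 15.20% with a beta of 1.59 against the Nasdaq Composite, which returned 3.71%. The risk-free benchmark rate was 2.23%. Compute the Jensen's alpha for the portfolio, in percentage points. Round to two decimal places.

CAPM expected return = Rf + β(Rm − Rf) = 2.23% + 1.59 × (3.71% − 2.23%) = 2.23 + 1.59 × 1.48 = 4.5832%
Jensen's α = Rp − E[R] = 15.20% − 4.5832% = 10.6168

10.62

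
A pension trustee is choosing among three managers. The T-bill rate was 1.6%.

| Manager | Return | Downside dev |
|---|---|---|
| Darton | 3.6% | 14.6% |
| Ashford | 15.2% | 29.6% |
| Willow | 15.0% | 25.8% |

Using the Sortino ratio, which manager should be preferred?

Darton: Sortino ratio = (3.6% − 1.6%) / 14.6% = 0.137
Ashford: Sortino ratio = (15.2% − 1.6%) / 29.6% = 0.459
Willow: Sortino ratio = (15.0% − 1.6%) / 25.8% = 0.519
Highest: Willow (0.519).

Willow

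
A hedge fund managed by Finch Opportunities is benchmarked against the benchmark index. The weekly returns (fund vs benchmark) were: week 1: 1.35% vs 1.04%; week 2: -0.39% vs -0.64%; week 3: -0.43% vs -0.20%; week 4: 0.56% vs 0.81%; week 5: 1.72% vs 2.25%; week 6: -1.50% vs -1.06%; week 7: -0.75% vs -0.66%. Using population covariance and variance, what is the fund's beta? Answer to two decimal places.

r̄p = 0.0800%,  r̄m = 0.2200%
Cov = Σ(rp − r̄p)(rm − r̄m) / 7 = 1.1464
Var(rm) = Σ(rm − r̄m)² / 7 = 1.2100
β = Cov / Var = 1.1464 / 1.2100 = 0.9474

0.95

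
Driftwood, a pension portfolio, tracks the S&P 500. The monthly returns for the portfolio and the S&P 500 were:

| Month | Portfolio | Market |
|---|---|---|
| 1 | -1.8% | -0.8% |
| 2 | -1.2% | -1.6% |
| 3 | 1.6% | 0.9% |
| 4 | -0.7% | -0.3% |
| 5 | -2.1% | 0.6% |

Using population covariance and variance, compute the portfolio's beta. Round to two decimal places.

0.66

r̄p = -0.8400%,  r̄m = -0.2400%
Cov = Σ(rp − r̄p)(rm − r̄m) / 5 = 0.5484
Var(rm) = Σ(rm − r̄m)² / 5 = 0.8344
β = Cov / Var = 0.5484 / 0.8344 = 0.6572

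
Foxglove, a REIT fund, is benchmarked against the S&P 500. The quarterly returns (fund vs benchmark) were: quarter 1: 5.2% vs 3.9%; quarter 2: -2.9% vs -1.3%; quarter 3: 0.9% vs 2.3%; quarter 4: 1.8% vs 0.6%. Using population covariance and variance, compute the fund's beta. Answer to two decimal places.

r̄p = 1.2500%,  r̄m = 1.3750%
Cov = Σ(rp − r̄p)(rm − r̄m) / 4 = 5.0813
Var(rm) = Σ(rm − r̄m)² / 4 = 3.7469
β = Cov / Var = 5.0813 / 3.7469 = 1.3561

1.36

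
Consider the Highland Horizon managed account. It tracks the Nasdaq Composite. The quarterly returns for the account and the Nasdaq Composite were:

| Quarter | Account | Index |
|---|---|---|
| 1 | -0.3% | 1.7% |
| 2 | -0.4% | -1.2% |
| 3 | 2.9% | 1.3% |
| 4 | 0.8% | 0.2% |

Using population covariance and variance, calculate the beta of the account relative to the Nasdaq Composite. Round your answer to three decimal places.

r̄p = 0.7500%,  r̄m = 0.5000%
Cov = Σ(rp − r̄p)(rm − r̄m) / 4 = 0.6000
Var(rm) = Σ(rm − r̄m)² / 4 = 1.2650
β = Cov / Var = 0.6000 / 1.2650 = 0.4743

0.474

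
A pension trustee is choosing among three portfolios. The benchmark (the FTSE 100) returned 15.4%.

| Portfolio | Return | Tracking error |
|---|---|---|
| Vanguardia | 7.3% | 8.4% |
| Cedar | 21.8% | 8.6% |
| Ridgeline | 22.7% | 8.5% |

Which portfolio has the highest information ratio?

Vanguardia: IR = (7.3% − 15.4%) / 8.4% = -0.964
Cedar: IR = (21.8% − 15.4%) / 8.6% = 0.744
Ridgeline: IR = (22.7% − 15.4%) / 8.5% = 0.859
Highest: Ridgeline (0.859).

Ridgeline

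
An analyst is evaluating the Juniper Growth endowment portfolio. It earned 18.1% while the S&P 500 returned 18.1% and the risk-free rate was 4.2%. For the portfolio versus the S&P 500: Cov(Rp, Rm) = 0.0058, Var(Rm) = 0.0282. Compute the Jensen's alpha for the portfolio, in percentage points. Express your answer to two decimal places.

11.04

β = Cov / Var = 0.0058 / 0.0282 = 0.2057
E[R] = Rf + β(Rm − Rf) = 4.2% + 0.2057 × (18.1% − 4.2%) = 7.0592%
α = Rp − E[R] = 18.1% − 7.0592% = 11.0408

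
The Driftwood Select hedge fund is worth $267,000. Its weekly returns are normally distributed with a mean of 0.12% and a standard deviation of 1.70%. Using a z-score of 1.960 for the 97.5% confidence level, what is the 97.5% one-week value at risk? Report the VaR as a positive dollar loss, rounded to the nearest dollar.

Return at the 97.5% tail: μ − z·σ = 0.12% − 1.960 × 1.70% = 0.12 − 3.3320 = -3.2120%
VaR = −(-3.2120%) × $267,000 = 3.2120% × $267,000 = $8,576

$8,576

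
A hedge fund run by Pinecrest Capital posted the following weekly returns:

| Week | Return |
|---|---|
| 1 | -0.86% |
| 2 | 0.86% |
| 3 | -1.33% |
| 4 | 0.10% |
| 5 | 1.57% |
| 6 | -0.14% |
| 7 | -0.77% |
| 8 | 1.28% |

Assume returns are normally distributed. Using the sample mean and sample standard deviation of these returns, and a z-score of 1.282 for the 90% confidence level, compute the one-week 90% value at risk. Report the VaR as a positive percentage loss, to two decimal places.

1.27

r̄ = (-0.86 + 0.86 − 1.33 + 0.1 + 1.57 − 0.14 − 0.77 + 1.28) / 8 = 0.0888%
Sample std dev = √[7.9109 / 7] = 1.0631%
VaR = −(r̄ − z·σ) = −(0.0888 − 1.282 × 1.0631) = −(-1.2741) = 1.2741%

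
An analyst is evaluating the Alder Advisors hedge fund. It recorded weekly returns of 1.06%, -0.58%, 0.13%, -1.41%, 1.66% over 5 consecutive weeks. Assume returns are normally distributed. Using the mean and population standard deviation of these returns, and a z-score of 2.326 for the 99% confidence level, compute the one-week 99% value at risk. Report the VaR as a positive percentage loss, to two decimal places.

2.39

r̄ = (1.06 − 0.58 + 0.13 − 1.41 + 1.66) / 5 = 0.1720%
Population std dev = √[6.0727 / 5] = 1.1021%
VaR = −(r̄ − z·σ) = −(0.1720 − 2.326 × 1.1021) = −(-2.3915) = 2.3915%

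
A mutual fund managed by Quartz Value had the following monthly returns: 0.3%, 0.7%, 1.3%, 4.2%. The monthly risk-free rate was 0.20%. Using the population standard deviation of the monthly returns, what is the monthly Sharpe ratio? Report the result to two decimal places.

r̄ = (0.3 + 0.7 + 1.3 + 4.2) / 4 = 6.50 / 4 = 1.6250%
Σ(r − r̄)² = 9.3475; population σ = √(9.3475/4) = 1.5287%
Sharpe = (r̄ − rf) / σ = (1.6250 − 0.2) / 1.5287 = 1.4250 / 1.5287 = 0.9322

0.93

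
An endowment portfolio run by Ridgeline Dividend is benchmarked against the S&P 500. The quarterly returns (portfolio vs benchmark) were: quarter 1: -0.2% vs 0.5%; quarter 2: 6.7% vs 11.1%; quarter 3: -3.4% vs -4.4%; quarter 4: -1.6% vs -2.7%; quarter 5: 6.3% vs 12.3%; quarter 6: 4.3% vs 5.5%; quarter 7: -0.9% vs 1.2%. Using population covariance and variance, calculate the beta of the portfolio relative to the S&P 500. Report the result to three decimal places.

0.614

r̄p = 1.6000%,  r̄m = 3.3571%
Cov = Σ(rp − r̄p)(rm − r̄m) / 7 = 22.2871
Var(rm) = Σ(rm − r̄m)² / 7 = 36.3139
β = Cov / Var = 22.2871 / 36.3139 = 0.6137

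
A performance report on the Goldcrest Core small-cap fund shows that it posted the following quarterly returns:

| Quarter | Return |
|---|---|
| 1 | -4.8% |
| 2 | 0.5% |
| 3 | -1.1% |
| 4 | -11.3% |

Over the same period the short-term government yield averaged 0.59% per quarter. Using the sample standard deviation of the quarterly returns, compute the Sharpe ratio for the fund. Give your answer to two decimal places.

-0.91

r̄ = (-4.8 + 0.5 − 1.1 − 11.3) / 4 = -4.1750%
Σ(r − r̄)² = (-4.8 − (-4.1750))² + (0.5 − (-4.1750))² + (-1.1 − (-4.1750))² + … = 82.4675
σ = √[82.4675 / 3] = 5.2430%
Sharpe = (r̄ − rf) / σ = (-4.1750 − 0.59) / 5.2430 = -4.7650 / 5.2430 = -0.9088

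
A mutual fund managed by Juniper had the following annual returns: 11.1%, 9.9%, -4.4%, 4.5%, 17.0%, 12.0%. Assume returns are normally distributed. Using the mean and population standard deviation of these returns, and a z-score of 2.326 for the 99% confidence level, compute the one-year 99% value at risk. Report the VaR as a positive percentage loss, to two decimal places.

μ = (11.1 + 9.9 − 4.4 + 4.5 + 17 + 12) / 6 = 8.3500%
Population std dev = √[275.4950 / 6] = 6.7761%
VaR = −(μ − z·σ) = −(8.3500 − 2.326 × 6.7761) = −(-7.4112) = 7.4112%

7.41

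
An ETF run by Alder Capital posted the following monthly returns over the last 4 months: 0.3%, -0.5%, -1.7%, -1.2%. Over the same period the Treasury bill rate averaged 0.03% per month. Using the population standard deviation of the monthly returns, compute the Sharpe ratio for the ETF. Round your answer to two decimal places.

r̄ = (0.3 − 0.5 − 1.7 − 1.2) / 4 = -0.7750%
Σ(r − r̄)² = (0.3 − (-0.7750))² + (-0.5 − (-0.7750))² + … = 2.2675
population σ = √(2.2675 / 4) = √0.5669 = 0.7529%
Sharpe = (r̄ − rf) / σ = (-0.7750 − 0.03) / 0.7529 = -0.8050 / 0.7529 = -1.0692

-1.07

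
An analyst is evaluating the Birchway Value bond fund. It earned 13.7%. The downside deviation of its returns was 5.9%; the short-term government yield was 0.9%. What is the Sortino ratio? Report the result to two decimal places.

2.17

Sortino = (Rp − Rf) / σd = (13.7% − 0.9%) / 5.9% = 12.80% / 5.9% = 2.1695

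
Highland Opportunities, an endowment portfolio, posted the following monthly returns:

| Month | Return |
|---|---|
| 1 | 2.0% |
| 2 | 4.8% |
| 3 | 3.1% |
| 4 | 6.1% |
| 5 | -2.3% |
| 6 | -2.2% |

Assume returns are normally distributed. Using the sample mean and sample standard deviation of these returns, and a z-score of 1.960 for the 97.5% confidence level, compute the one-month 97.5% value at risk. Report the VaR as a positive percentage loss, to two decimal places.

4.98

r̄ = (2 + 4.8 + 3.1 + 6.1 − 2.3 − 2.2) / 6 = 1.9167%
Sample σ = √[Σ(r − r̄)² / 5] = √[61.9483 / 5] = √12.3897 = 3.5199%
VaR = −(r̄ − z·σ) = −(1.9167 − 1.960 × 3.5199) = −(-4.9823) = 4.9823%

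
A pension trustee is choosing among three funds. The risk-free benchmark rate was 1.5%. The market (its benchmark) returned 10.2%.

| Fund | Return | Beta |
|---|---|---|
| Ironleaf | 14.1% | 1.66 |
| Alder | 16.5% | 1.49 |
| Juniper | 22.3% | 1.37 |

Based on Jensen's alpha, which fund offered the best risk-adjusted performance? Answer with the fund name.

Juniper

Ironleaf: α = 14.1% − [1.5% + 1.66 × (10.2% − 1.5%)] = -1.842
Alder: α = 16.5% − [1.5% + 1.49 × (10.2% − 1.5%)] = 2.037
Juniper: α = 22.3% − [1.5% + 1.37 × (10.2% − 1.5%)] = 8.881
Highest: Juniper (8.881).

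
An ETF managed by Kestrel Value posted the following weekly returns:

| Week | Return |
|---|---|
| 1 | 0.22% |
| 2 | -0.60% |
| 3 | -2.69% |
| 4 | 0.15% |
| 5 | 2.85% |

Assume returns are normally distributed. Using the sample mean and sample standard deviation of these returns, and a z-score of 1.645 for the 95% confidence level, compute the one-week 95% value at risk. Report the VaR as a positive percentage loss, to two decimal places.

3.28

r̄ = (0.22 − 0.6 − 2.69 + 0.15 + 2.85) / 5 = -0.070 / 5 = -0.0140%
Sample std dev = √[15.7885 / 4] = 1.9867%
VaR = −(r̄ − z·σ) = −(-0.0140 − 1.645 × 1.9867) = −(-3.2821) = 3.2821%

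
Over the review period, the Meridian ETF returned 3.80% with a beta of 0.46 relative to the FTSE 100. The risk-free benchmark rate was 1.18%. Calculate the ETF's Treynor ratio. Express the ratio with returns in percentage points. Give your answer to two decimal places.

Treynor = (Rp − Rf) / β = (3.80% − 1.18%) / 0.46 = 2.62 / 0.46 = 5.6957

5.70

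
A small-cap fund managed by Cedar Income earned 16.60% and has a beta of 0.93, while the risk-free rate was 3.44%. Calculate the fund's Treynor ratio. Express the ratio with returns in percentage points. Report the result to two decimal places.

Treynor = (Rp − Rf) / β = (16.60% − 3.44%) / 0.93 = 13.16 / 0.93 = 14.1505

14.15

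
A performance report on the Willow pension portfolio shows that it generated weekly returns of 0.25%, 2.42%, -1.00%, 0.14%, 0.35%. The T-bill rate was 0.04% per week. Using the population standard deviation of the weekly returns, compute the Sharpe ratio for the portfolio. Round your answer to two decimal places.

r̄ = (0.25 + 2.42 − 1 + 0.14 + 0.35) / 5 = 0.4320%
Σ(r − r̄)² = (0.25 − 0.4320)² + (2.42 − 0.4320)² + … = 6.1279
population σ = √(6.1279 / 5) = √1.2256 = 1.1071%
Sharpe = (r̄ − rf) / σ = (0.4320 − 0.04) / 1.1071 = 0.3920 / 1.1071 = 0.3541

0.35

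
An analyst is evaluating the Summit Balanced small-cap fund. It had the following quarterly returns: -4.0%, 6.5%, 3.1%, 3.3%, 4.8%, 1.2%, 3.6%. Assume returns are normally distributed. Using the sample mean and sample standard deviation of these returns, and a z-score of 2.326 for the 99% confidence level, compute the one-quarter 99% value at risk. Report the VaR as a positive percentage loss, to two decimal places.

5.15

μ = (-4 + 6.5 + 3.1 + 3.3 + 4.8 + 1.2 + 3.6) / 7 = 2.6429%
Sample σ = √[Σ(r − μ)² / 6] = √[67.2971 / 6] = √11.2162 = 3.3491%
VaR = −(μ − z·σ) = −(2.6429 − 2.326 × 3.3491) = −(-5.1471) = 5.1471%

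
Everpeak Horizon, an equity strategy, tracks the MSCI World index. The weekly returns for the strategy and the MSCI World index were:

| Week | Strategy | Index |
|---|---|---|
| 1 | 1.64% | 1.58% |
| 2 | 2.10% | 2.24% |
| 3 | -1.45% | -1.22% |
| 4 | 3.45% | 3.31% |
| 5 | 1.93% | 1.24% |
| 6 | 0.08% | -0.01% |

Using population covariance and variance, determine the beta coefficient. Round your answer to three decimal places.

r̄p = 1.2917%,  r̄m = 1.1900%
Cov = Σ(rp − r̄p)(rm − r̄m) / 6 = 2.2756
Var(rm) = Σ(rm − r̄m)² / 6 = 2.1666
β = Cov / Var = 2.2756 / 2.1666 = 1.0503

1.050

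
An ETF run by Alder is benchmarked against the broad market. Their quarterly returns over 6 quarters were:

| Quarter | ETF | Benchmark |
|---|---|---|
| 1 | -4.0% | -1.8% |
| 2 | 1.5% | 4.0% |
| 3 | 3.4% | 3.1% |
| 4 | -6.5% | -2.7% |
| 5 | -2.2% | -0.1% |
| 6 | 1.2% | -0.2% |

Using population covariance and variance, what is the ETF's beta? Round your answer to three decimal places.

1.241

r̄p = -1.1000%,  r̄m = 0.3833%
Cov = Σ(rp − r̄p)(rm − r̄m) / 6 = 7.3000
Var(rm) = Σ(rm − r̄m)² / 6 = 5.8847
β = Cov / Var = 7.3000 / 5.8847 = 1.2405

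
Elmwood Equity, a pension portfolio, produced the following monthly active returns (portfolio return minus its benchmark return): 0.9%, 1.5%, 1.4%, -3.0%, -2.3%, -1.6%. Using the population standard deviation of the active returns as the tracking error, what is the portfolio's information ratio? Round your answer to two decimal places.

-0.28

r̄ = (0.9 + 1.5 + 1.4 − 3 − 2.3 − 1.6) / 6 = -0.5167%
Population σ = √[Σ(r − r̄)² / 6] = √[20.2683 / 6] = √3.3781 = 1.8380%
IR = r̄ / tracking error = -0.5167 / 1.8380 = -0.2811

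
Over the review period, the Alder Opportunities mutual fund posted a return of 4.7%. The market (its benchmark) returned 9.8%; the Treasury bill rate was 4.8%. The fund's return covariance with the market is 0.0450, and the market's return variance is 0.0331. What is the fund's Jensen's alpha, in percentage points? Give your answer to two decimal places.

β = Cov / Var = 0.0450 / 0.0331 = 1.3595
E[R] = Rf + β(Rm − Rf) = 4.8% + 1.3595 × (9.8% − 4.8%) = 11.5975%
α = Rp − E[R] = 4.7% − 11.5975% = -6.8975

-6.90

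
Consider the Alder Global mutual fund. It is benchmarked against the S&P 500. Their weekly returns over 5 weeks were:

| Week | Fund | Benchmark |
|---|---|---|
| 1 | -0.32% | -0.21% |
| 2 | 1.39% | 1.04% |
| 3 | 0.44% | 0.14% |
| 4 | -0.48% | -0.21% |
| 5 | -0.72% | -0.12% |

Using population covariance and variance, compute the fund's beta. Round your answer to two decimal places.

r̄p = 0.0620%,  r̄m = 0.1280%
Cov = Σ(rp − r̄p)(rm − r̄m) / 5 = 0.3444
Var(rm) = Σ(rm − r̄m)² / 5 = 0.2244
β = Cov / Var = 0.3444 / 0.2244 = 1.5348

1.53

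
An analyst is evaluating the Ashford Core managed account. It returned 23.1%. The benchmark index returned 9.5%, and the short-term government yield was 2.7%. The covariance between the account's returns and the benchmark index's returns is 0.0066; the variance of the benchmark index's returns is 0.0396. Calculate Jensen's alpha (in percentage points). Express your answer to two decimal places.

β = Cov / Var = 0.0066 / 0.0396 = 0.1667
E[R] = Rf + β(Rm − Rf) = 2.7% + 0.1667 × (9.5% − 2.7%) = 3.8336%
α = Rp − E[R] = 23.1% − 3.8336% = 19.2664

19.27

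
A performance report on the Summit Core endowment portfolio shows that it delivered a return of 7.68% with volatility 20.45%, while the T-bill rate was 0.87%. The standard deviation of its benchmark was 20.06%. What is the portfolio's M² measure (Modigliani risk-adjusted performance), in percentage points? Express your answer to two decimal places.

7.55

Sharpe = (Rp − Rf) / σp = (7.68% − 0.87%) / 20.45% = 0.3330
M² = Rf + Sharpe × σm = 0.87% + 0.3330 × 20.06% = 7.5500%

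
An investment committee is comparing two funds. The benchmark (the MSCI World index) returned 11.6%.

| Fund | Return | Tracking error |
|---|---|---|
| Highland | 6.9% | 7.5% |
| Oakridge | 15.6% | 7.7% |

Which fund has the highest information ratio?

Highland: IR = (6.9% − 11.6%) / 7.5% = -0.627
Oakridge: IR = (15.6% − 11.6%) / 7.7% = 0.519
Highest: Oakridge (0.519).

Oakridge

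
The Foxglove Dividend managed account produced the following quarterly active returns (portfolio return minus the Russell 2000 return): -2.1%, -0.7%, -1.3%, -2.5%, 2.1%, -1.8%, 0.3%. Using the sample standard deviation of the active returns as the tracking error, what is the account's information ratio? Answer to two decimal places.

-0.53

Mean return μ = -6.00 / 7 = -0.8571%
Σ(r − μ)² = (-2.1 − (-0.8571))² + (-0.7 − (-0.8571))² + … = 15.4371
σ = √[15.4371 / 6] = 1.6040%
IR = μ / tracking error = -0.8571 / 1.6040 = -0.5344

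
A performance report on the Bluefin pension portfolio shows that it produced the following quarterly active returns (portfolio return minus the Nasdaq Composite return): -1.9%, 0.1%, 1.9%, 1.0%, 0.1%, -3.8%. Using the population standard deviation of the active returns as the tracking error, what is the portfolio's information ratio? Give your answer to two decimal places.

μ = (-1.9 + 0.1 + 1.9 + 1 + 0.1 − 3.8) / 6 = -0.4333%
Population σ = √[Σ(r − μ)² / 6] = √[21.5533 / 6] = √3.5922 = 1.8953%
IR = μ / tracking error = -0.4333 / 1.8953 = -0.2286

-0.23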